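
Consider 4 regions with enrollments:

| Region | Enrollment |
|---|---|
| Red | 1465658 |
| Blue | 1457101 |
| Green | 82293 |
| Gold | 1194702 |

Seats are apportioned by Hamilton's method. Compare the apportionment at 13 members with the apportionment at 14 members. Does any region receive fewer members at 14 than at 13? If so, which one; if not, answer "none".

none

At 13 seats: Red 5, Blue 4, Green 0, Gold 4.
At 14 seats: Red 5, Blue 5, Green 0, Gold 4.
No region's allocation decreased.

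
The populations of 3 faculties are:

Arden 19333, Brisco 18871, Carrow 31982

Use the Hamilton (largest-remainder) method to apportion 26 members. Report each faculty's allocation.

Arden 7, Brisco 7, Carrow 12

Total 70186; standard divisor 70186/26 ≈ 2699.462.
Standard quotas: Arden 7.1618, Brisco 6.9907, Carrow 11.8475.
Lower quotas: Arden 7, Brisco 6, Carrow 11 (sum 24, leaving 2 seats).
Remainders in descending order: Brisco 0.9907, Carrow 0.8475, Arden 0.1618.
The surplus seats go to Brisco, Carrow.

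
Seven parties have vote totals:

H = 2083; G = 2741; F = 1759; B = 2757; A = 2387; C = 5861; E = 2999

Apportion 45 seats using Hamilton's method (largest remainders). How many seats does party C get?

13

Standard divisor: 20587 ÷ 45 ≈ 457.489.
Standard quotas: H 4.5531, G 5.9914, F 3.8449, B 6.0264, A 5.2176, C 12.8112, E 6.5554.
Lower quotas: H 4, G 5, F 3, B 6, A 5, C 12, E 6 (sum 41, leaving 4 seats).
Remainders in descending order: G 0.9914, F 0.8449, C 0.8112, E 0.5554, H 0.5531, A 0.2176, B 0.0264.
The surplus seats go to G, F, C, E.
C receives 13.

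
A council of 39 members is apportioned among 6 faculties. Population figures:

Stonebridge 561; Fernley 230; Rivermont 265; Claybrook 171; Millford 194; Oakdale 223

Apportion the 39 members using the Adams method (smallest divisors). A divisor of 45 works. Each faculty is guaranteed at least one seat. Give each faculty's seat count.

With modified divisor 45: modified quotas Stonebridge 12.467, Fernley 5.111, Rivermont 5.889, Claybrook 3.800, Millford 4.311, Oakdale 4.956.
Rounding up: Stonebridge 13, Fernley 6, Rivermont 6, Claybrook 4, Millford 5, Oakdale 5 (total 39).

Stonebridge 13, Fernley 6, Rivermont 6, Claybrook 4, Millford 5, Oakdale 5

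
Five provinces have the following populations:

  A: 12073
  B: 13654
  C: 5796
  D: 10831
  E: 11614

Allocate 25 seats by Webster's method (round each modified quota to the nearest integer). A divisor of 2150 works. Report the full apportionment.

With modified divisor 2150: modified quotas A 5.615, B 6.351, C 2.696, D 5.038, E 5.402.
Rounding to the nearest integer: A 6, B 6, C 3, D 5, E 5 (total 25).

A: 6, B: 6, C: 3, D: 5, E: 5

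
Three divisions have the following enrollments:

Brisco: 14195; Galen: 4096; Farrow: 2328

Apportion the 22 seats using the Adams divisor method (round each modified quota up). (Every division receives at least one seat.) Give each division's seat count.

Standard divisor 20619/22 ≈ 937.227; standard quotas: Brisco 15.146, Galen 4.370, Farrow 2.484.
Rounding up gives 16, 5, 3 = 24 seats, so the divisor must be adjusted.
With modified divisor 1016.95: modified quotas Brisco 13.958, Galen 4.028, Farrow 2.289.
Rounding up: Brisco 14, Galen 5, Farrow 3 (total 22).

Brisco=14, Galen=5, Farrow=3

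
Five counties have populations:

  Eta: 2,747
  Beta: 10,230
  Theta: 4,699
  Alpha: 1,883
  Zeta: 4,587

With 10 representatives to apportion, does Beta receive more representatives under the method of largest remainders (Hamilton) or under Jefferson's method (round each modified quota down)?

Jefferson

Hamilton: Eta 1, Beta 4, Theta 2, Alpha 1, Zeta 2.
Jefferson: Eta 1, Beta 5, Theta 2, Alpha 0, Zeta 2.
Beta gets 4 under Hamilton and 5 under Jefferson.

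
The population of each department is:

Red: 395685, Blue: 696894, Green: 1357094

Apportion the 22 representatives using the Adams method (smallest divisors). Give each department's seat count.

Standard divisor 2449673/22 ≈ 111348.773; standard quotas: Red 3.554, Blue 6.259, Green 12.188.
Rounding up gives 4, 7, 13 = 24 seats, so the divisor must be adjusted.
With modified divisor 119800: modified quotas Red 3.303, Blue 5.817, Green 11.328.
Rounding up: Red 4, Blue 6, Green 12 (total 22).

Red: 4, Blue: 6, Green: 12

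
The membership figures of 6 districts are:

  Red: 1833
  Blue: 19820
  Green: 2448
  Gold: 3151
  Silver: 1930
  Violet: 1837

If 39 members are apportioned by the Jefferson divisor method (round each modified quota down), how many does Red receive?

Standard divisor 31019/39 ≈ 795.359; standard quotas: Red 2.305, Blue 24.920, Green 3.078, Gold 3.962, Silver 2.427, Violet 2.310.
Rounding down gives 2, 24, 3, 3, 2, 2 = 36 seats, so the divisor must be adjusted.
With modified divisor 750: modified quotas Red 2.444, Blue 26.427, Green 3.264, Gold 4.201, Silver 2.573, Violet 2.449.
Rounding down: Red 2, Blue 26, Green 3, Gold 4, Silver 2, Violet 2 (total 39).
Red receives 2.

2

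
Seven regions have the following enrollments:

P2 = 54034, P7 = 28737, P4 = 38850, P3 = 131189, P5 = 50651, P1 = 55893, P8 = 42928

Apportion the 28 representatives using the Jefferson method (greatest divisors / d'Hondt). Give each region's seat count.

P2: 4; P7: 2; P4: 2; P3: 10; P5: 3; P1: 4; P8: 3

Standard divisor 402282/28 ≈ 14367.214; standard quotas: P2 3.761, P7 2.000, P4 2.704, P3 9.131, P5 3.525, P1 3.890, P8 2.988.
Rounding down gives 3, 2, 2, 9, 3, 3, 2 = 24 seats, so the divisor must be adjusted.
With modified divisor 13068.2: modified quotas P2 4.135, P7 2.199, P4 2.973, P3 10.039, P5 3.876, P1 4.277, P8 3.285.
Rounding down: P2 4, P7 2, P4 2, P3 10, P5 3, P1 4, P8 3 (total 28).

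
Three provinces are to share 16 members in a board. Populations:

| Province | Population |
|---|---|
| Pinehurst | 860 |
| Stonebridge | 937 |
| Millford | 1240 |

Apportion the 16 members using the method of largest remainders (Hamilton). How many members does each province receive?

Pinehurst 4; Stonebridge 5; Millford 7

Standard divisor: 3037 ÷ 16 ≈ 189.812.
Standard quotas: Pinehurst 4.531, Stonebridge 4.936, Millford 6.533.
Lower quotas: Pinehurst 4, Stonebridge 4, Millford 6 (sum 14, leaving 2 seats).
Remainders in descending order: Stonebridge 0.936, Millford 0.533, Pinehurst 0.531.
The surplus seats go to Stonebridge, Millford.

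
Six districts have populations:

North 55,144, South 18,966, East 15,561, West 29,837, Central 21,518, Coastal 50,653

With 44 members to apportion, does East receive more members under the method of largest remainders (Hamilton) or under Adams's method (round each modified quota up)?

Hamilton: North 13, South 4, East 3, West 7, Central 5, Coastal 12.
Adams: North 12, South 5, East 4, West 7, Central 5, Coastal 11.
East gets 3 under Hamilton and 4 under Adams.

Adams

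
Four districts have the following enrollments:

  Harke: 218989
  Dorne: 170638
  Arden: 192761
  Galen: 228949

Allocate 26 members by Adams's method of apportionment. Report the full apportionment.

Standard divisor 811337/26 ≈ 31205.269; standard quotas: Harke 7.018, Dorne 5.468, Arden 6.177, Galen 7.337.
Rounding up gives 8, 6, 7, 8 = 29 seats, so the divisor must be adjusted.
With modified divisor 33400: modified quotas Harke 6.557, Dorne 5.109, Arden 5.771, Galen 6.855.
Rounding up: Harke 7, Dorne 6, Arden 6, Galen 7 (total 26).

Harke=7; Dorne=6; Arden=6; Galen=7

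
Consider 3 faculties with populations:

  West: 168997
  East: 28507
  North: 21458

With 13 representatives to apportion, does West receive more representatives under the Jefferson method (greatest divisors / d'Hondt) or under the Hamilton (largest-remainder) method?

Jefferson

Jefferson: West 11, East 1, North 1.
Hamilton: West 10, East 2, North 1.
West gets 11 under Jefferson and 10 under Hamilton.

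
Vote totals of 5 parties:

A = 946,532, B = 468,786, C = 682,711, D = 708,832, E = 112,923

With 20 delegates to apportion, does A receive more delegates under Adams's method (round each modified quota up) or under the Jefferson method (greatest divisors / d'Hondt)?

Adams: A 6, B 3, C 5, D 5, E 1.
Jefferson: A 7, B 3, C 5, D 5, E 0.
A gets 6 under Adams and 7 under Jefferson.

Jefferson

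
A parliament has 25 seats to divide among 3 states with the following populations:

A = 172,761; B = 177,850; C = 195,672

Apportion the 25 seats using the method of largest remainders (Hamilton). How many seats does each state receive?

A 8, B 8, C 9

Standard divisor: 546283 ÷ 25 ≈ 21851.32.
Standard quotas: A 7.9062, B 8.1391, C 8.9547.
Lower quotas: A 7, B 8, C 8 (sum 23, leaving 2 seats).
Remainders in descending order: C 0.9547, A 0.9062, B 0.1391.
The surplus seats go to C, A.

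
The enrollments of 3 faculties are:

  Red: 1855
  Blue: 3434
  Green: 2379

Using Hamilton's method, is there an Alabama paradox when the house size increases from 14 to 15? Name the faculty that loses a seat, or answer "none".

Red

At 14 seats: Red 4, Blue 6, Green 4.
At 15 seats: Red 3, Blue 7, Green 5.
Red drops from 4 to 3.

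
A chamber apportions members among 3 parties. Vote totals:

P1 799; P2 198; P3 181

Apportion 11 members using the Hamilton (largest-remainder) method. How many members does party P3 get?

2

Total 1178; standard divisor 1178/11 ≈ 107.091.
Standard quotas: P1 7.461, P2 1.849, P3 1.690.
Lower quotas: P1 7, P2 1, P3 1 (sum 9, leaving 2 seats).
Remainders in descending order: P2 0.849, P3 0.690, P1 0.461.
Largest remainders: P2, P3 receive the extra seats.
P3 receives 2.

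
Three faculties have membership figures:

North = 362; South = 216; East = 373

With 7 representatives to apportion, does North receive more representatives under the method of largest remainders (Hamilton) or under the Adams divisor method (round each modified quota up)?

Hamilton: North 3, South 1, East 3.
Adams: North 2, South 2, East 3.
North gets 3 under Hamilton and 2 under Adams.

Hamilton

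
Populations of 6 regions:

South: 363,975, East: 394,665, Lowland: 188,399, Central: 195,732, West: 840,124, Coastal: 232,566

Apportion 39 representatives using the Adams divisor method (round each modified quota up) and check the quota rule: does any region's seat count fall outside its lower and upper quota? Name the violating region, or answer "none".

Standard quotas: South 6.407, East 6.948, Lowland 3.316, Central 3.446, West 14.789, Coastal 4.094.
Adams allocation: South 6, East 7, Lowland 4, Central 4, West 14, Coastal 4.
Every allocation lies between the lower and upper quota.

none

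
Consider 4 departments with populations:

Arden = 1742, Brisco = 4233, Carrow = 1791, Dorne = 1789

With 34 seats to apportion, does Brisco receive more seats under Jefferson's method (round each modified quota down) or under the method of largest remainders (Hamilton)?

Jefferson

Jefferson: Arden 6, Brisco 16, Carrow 6, Dorne 6.
Hamilton: Arden 6, Brisco 15, Carrow 7, Dorne 6.
Brisco gets 16 under Jefferson and 15 under Hamilton.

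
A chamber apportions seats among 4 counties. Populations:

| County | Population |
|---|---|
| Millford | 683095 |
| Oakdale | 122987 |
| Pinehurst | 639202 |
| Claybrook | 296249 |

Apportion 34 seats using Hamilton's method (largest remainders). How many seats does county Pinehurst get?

13

Total 1741533; standard divisor 1741533/34 ≈ 51221.559.
Standard quotas: Millford 13.3361, Oakdale 2.4011, Pinehurst 12.4792, Claybrook 5.7837.
Lower quotas: Millford 13, Oakdale 2, Pinehurst 12, Claybrook 5 (sum 32, leaving 2 seats).
Remainders in descending order: Claybrook 0.7837, Pinehurst 0.4792, Oakdale 0.4011, Millford 0.3361.
Largest remainders: Claybrook, Pinehurst receive the extra seats.
Pinehurst receives 13.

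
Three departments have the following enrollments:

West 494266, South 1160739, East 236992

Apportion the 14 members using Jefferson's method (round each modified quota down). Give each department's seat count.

Standard divisor 1891997/14 ≈ 135142.643; standard quotas: West 3.657, South 8.589, East 1.754.
Rounding down gives 3, 8, 1 = 12 seats, so the divisor must be adjusted.
With modified divisor 121000: modified quotas West 4.085, South 9.593, East 1.959.
Rounding down: West 4, South 9, East 1 (total 14).

West: 4; South: 9; East: 1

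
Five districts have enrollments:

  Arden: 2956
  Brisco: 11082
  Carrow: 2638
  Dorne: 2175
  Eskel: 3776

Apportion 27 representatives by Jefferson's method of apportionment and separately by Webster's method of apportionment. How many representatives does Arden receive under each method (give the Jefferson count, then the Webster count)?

Jefferson: Arden 3, Brisco 14, Carrow 3, Dorne 2, Eskel 5.
Webster: Arden 4, Brisco 13, Carrow 3, Dorne 3, Eskel 4.
Arden gets 3 under Jefferson and 4 under Webster.

3 and 4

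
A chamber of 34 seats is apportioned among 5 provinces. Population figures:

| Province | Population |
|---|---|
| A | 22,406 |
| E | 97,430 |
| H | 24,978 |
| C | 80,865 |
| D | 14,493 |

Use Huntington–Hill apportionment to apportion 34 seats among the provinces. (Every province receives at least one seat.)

With divisor 7124: modified quotas A 3.145, E 13.676, H 3.506, C 11.351, D 2.034.
Geometric-mean thresholds: A √(3·4)=3.464, E √(13·14)=13.491, H √(3·4)=3.464, C √(11·12)=11.489, D √(2·3)=2.449.
Each quota rounded against its threshold gives A 3, E 14, H 4, C 11, D 2 (total 34).

A 3, E 14, H 4, C 11, D 2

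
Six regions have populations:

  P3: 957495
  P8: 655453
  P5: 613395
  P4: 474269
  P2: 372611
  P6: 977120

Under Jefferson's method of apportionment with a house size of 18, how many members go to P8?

3

Standard divisor 4050343/18 ≈ 225019.056; standard quotas: P3 4.255, P8 2.913, P5 2.726, P4 2.108, P2 1.656, P6 4.342.
Rounding down gives 4, 2, 2, 2, 1, 4 = 15 seats, so the divisor must be adjusted.
With modified divisor 193500: modified quotas P3 4.948, P8 3.387, P5 3.170, P4 2.451, P2 1.926, P6 5.050.
Rounding down: P3 4, P8 3, P5 3, P4 2, P2 1, P6 5 (total 18).
P8 receives 3.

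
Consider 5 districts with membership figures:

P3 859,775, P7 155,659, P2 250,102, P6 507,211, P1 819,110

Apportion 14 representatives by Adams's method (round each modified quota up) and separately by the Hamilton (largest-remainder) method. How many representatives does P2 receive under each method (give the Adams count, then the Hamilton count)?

Adams: P3 4, P7 1, P2 2, P6 3, P1 4.
Hamilton: P3 5, P7 1, P2 1, P6 3, P1 4.
P2 gets 2 under Adams and 1 under Hamilton.

2 and 1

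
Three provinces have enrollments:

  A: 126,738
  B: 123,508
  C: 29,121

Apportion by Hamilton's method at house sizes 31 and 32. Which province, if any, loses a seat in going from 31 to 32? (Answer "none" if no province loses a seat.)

none

At 31 seats: A 14, B 14, C 3.
At 32 seats: A 15, B 14, C 3.
No province's allocation decreased.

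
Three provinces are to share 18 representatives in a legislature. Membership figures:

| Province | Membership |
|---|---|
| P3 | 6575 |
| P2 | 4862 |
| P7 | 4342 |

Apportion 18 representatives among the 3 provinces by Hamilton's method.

The standard divisor is 15779/18 ≈ 876.611.
Standard quotas: P3 7.5005, P2 5.5464, P7 4.9532.
Lower quotas: P3 7, P2 5, P7 4 (sum 16, leaving 2 seats).
Remainders in descending order: P7 0.9532, P2 0.5464, P3 0.5005.
The surplus seats go to P7, P2.

P3 7, P2 6, P7 5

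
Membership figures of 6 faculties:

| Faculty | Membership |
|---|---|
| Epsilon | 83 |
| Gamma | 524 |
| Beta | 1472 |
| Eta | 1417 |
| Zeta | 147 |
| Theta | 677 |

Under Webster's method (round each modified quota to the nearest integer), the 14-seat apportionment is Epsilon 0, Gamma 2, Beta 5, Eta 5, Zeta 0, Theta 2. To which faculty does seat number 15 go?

Zeta

Priority for the next seat is population ÷ (current seats + 0.5).
Priorities: Epsilon 166.000, Gamma 209.600, Beta 267.636, Eta 257.636, Zeta 294.000, Theta 270.800.
Highest priority: Zeta.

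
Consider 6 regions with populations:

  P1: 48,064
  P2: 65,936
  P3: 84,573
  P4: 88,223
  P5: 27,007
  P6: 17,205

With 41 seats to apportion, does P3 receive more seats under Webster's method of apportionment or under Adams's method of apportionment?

Webster

Webster: P1 6, P2 8, P3 11, P4 11, P5 3, P6 2.
Adams: P1 6, P2 8, P3 10, P4 11, P5 4, P6 2.
P3 gets 11 under Webster and 10 under Adams.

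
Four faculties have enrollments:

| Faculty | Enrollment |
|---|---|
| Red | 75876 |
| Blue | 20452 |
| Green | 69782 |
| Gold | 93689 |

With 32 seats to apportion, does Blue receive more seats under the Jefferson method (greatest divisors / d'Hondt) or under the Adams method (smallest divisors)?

Jefferson: Red 9, Blue 2, Green 9, Gold 12.
Adams: Red 9, Blue 3, Green 9, Gold 11.
Blue gets 2 under Jefferson and 3 under Adams.

Adams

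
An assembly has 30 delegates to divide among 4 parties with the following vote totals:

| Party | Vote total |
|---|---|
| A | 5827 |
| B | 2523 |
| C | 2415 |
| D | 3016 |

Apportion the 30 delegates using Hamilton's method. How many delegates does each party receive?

A: 13, B: 5, C: 5, D: 7

Standard divisor: 13781 ÷ 30 ≈ 459.367.
Standard quotas: A 12.6849, B 5.4923, C 5.2572, D 6.5656.
Lower quotas: A 12, B 5, C 5, D 6 (sum 28, leaving 2 seats).
Remainders in descending order: A 0.6849, D 0.5656, B 0.4923, C 0.2572.
Largest remainders: A, D receive the extra seats.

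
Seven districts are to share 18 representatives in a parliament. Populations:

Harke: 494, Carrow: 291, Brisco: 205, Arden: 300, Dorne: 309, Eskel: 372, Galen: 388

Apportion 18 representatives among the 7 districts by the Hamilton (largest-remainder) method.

Standard divisor: 2359 ÷ 18 ≈ 131.056.
Standard quotas: Harke 3.769, Carrow 2.220, Brisco 1.564, Arden 2.289, Dorne 2.358, Eskel 2.838, Galen 2.961.
Lower quotas: Harke 3, Carrow 2, Brisco 1, Arden 2, Dorne 2, Eskel 2, Galen 2 (sum 14, leaving 4 seats).
Remainders in descending order: Galen 0.961, Eskel 0.838, Harke 0.769, Brisco 0.564, Dorne 0.358, Arden 0.289, Carrow 0.220.
The surplus seats go to Galen, Eskel, Harke, Brisco.

Harke 4, Carrow 2, Brisco 2, Arden 2, Dorne 2, Eskel 3, Galen 3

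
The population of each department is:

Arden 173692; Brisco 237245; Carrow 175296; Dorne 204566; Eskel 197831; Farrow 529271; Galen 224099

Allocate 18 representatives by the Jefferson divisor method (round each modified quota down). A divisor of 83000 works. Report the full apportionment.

With modified divisor 83000: modified quotas Arden 2.093, Brisco 2.858, Carrow 2.112, Dorne 2.465, Eskel 2.384, Farrow 6.377, Galen 2.700.
Rounding down: Arden 2, Brisco 2, Carrow 2, Dorne 2, Eskel 2, Farrow 6, Galen 2 (total 18).

Arden 2, Brisco 2, Carrow 2, Dorne 2, Eskel 2, Farrow 6, Galen 2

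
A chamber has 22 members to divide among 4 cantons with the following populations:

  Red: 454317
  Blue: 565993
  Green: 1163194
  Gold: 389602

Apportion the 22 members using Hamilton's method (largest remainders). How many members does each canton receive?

Red 4, Blue 5, Green 10, Gold 3

Standard divisor: 2573106 ÷ 22 ≈ 116959.364.
Standard quotas: Red 3.8844, Blue 4.8392, Green 9.9453, Gold 3.3311.
Lower quotas: Red 3, Blue 4, Green 9, Gold 3 (sum 19, leaving 3 seats).
Remainders in descending order: Green 0.9453, Red 0.8844, Blue 0.8392, Gold 0.3311.
The surplus seats go to Green, Red, Blue.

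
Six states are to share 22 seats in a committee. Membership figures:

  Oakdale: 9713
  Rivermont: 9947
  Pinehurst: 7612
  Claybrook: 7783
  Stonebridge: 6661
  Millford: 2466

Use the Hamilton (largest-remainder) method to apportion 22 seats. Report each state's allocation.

Oakdale 5, Rivermont 5, Pinehurst 4, Claybrook 4, Stonebridge 3, Millford 1

Total 44182; standard divisor 44182/22 ≈ 2008.273.
Standard quotas: Oakdale 4.8365, Rivermont 4.9530, Pinehurst 3.7903, Claybrook 3.8755, Stonebridge 3.3168, Millford 1.2279.
Lower quotas: Oakdale 4, Rivermont 4, Pinehurst 3, Claybrook 3, Stonebridge 3, Millford 1 (sum 18, leaving 4 seats).
Remainders in descending order: Rivermont 0.9530, Claybrook 0.8755, Oakdale 0.8365, Pinehurst 0.7903, Stonebridge 0.3168, Millford 0.2279.
The surplus seats go to Rivermont, Claybrook, Oakdale, Pinehurst.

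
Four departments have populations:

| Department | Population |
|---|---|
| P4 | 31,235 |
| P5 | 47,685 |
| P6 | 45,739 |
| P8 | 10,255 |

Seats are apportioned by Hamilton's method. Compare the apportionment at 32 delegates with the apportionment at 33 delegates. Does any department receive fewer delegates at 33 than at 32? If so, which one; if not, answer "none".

At 32 seats: P4 7, P5 11, P6 11, P8 3.
At 33 seats: P4 8, P5 12, P6 11, P8 2.
P8 drops from 3 to 2.

P8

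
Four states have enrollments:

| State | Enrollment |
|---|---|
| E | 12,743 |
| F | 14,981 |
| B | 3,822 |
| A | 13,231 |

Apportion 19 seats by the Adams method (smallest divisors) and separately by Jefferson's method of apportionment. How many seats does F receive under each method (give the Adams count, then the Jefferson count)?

6 and 7

Adams: E 5, F 6, B 2, A 6.
Jefferson: E 5, F 7, B 1, A 6.
F gets 6 under Adams and 7 under Jefferson.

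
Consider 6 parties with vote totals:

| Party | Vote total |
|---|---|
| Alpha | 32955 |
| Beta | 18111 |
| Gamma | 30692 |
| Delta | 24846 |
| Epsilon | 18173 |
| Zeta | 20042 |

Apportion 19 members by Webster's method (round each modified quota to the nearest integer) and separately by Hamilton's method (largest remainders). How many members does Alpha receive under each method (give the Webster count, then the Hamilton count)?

Webster: Alpha 5, Beta 2, Gamma 4, Delta 3, Epsilon 2, Zeta 3.
Hamilton: Alpha 4, Beta 2, Gamma 4, Delta 3, Epsilon 3, Zeta 3.
Alpha gets 5 under Webster and 4 under Hamilton.

5 and 4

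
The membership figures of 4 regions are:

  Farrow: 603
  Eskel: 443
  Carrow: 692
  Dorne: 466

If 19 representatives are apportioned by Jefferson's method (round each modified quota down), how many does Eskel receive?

Standard divisor 2204/19 ≈ 116; standard quotas: Farrow 5.198, Eskel 3.819, Carrow 5.966, Dorne 4.017.
Rounding down gives 5, 3, 5, 4 = 17 seats, so the divisor must be adjusted.
With modified divisor 110: modified quotas Farrow 5.482, Eskel 4.027, Carrow 6.291, Dorne 4.236.
Rounding down: Farrow 5, Eskel 4, Carrow 6, Dorne 4 (total 19).
Eskel receives 4.

4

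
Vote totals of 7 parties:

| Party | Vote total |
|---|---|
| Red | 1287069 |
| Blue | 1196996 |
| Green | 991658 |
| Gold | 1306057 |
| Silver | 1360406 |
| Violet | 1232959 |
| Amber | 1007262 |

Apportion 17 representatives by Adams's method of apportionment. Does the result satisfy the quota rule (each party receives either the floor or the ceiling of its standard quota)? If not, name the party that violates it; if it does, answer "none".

Standard quotas: Red 2.610, Blue 2.428, Green 2.011, Gold 2.649, Silver 2.759, Violet 2.501, Amber 2.043.
Adams allocation: Red 3, Blue 2, Green 2, Gold 3, Silver 3, Violet 2, Amber 2.
Every allocation lies between the lower and upper quota.

none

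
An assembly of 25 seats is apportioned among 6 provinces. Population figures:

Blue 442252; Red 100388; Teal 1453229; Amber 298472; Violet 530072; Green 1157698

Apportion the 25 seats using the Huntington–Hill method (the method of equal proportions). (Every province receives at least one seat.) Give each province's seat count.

With divisor 162984: modified quotas Blue 2.713, Red 0.616, Teal 8.916, Amber 1.831, Violet 3.252, Green 7.103.
Geometric-mean thresholds: Blue √(2·3)=2.449, Red (min 1), Teal √(8·9)=8.485, Amber √(1·2)=1.414, Violet √(3·4)=3.464, Green √(7·8)=7.483.
Each quota rounded against its threshold gives Blue 3, Red 1, Teal 9, Amber 2, Violet 3, Green 7 (total 25).

Blue 3, Red 1, Teal 9, Amber 2, Violet 3, Green 7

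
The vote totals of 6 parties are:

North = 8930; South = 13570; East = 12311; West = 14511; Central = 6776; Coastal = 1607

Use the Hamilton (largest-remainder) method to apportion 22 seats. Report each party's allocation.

Standard divisor: 57705 ÷ 22 ≈ 2622.955.
Standard quotas: North 3.4046, South 5.1736, East 4.6936, West 5.5323, Central 2.5833, Coastal 0.6127.
Lower quotas: North 3, South 5, East 4, West 5, Central 2, Coastal 0 (sum 19, leaving 3 seats).
Remainders in descending order: East 0.6936, Coastal 0.6127, Central 0.5833, West 0.5323, North 0.4046, South 0.1736.
The surplus seats go to East, Coastal, Central.

North=3, South=5, East=5, West=5, Central=3, Coastal=1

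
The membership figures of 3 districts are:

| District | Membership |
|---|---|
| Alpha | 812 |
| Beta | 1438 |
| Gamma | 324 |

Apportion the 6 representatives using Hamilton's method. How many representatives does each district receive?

Alpha=2, Beta=3, Gamma=1

Standard divisor: 2574 ÷ 6 = 429.
Standard quotas: Alpha 1.893, Beta 3.352, Gamma 0.755.
Lower quotas: Alpha 1, Beta 3, Gamma 0 (sum 4, leaving 2 seats).
Remainders in descending order: Alpha 0.893, Gamma 0.755, Beta 0.352.
The surplus seats go to Alpha, Gamma.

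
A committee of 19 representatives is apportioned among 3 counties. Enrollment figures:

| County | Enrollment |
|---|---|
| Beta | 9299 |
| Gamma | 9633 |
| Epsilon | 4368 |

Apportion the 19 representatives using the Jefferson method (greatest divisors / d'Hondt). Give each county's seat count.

Standard divisor 23300/19 ≈ 1226.316; standard quotas: Beta 7.583, Gamma 7.855, Epsilon 3.562.
Rounding down gives 7, 7, 3 = 17 seats, so the divisor must be adjusted.
With modified divisor 1100: modified quotas Beta 8.454, Gamma 8.757, Epsilon 3.971.
Rounding down: Beta 8, Gamma 8, Epsilon 3 (total 19).

Beta 8, Gamma 8, Epsilon 3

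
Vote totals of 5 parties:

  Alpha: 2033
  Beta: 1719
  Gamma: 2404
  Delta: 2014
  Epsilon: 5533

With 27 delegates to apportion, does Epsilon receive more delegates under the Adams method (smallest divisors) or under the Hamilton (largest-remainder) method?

Adams: Alpha 4, Beta 4, Gamma 5, Delta 4, Epsilon 10.
Hamilton: Alpha 4, Beta 3, Gamma 5, Delta 4, Epsilon 11.
Epsilon gets 10 under Adams and 11 under Hamilton.

Hamilton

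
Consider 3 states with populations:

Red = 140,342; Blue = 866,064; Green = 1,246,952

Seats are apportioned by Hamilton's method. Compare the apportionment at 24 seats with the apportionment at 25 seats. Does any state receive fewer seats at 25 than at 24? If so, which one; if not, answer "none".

At 24 seats: Red 2, Blue 9, Green 13.
At 25 seats: Red 1, Blue 10, Green 14.
Red drops from 2 to 1.

Red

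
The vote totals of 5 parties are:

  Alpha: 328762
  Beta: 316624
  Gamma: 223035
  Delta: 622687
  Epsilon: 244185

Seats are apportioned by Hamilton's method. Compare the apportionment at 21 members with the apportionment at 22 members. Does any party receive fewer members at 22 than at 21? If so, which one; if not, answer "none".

At 21 seats: Alpha 4, Beta 4, Gamma 3, Delta 7, Epsilon 3.
At 22 seats: Alpha 4, Beta 4, Gamma 3, Delta 8, Epsilon 3.
No party's allocation decreased.

none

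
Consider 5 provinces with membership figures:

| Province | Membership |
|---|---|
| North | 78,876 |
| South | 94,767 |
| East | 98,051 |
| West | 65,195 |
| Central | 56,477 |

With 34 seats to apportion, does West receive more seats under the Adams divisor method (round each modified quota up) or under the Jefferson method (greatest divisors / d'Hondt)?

Adams

Adams: North 7, South 8, East 8, West 6, Central 5.
Jefferson: North 7, South 8, East 9, West 5, Central 5.
West gets 6 under Adams and 5 under Jefferson.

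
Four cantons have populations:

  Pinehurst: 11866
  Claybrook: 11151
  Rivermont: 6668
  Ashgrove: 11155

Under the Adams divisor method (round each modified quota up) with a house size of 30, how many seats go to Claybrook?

8

Standard divisor 40840/30 ≈ 1361.333; standard quotas: Pinehurst 8.716, Claybrook 8.191, Rivermont 4.898, Ashgrove 8.194.
Rounding up gives 9, 9, 5, 9 = 32 seats, so the divisor must be adjusted.
With modified divisor 1400: modified quotas Pinehurst 8.476, Claybrook 7.965, Rivermont 4.763, Ashgrove 7.968.
Rounding up: Pinehurst 9, Claybrook 8, Rivermont 5, Ashgrove 8 (total 30).
Claybrook receives 8.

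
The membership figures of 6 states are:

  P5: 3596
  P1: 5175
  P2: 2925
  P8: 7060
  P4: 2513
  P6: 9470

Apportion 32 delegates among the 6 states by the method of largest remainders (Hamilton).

P5 4, P1 5, P2 3, P8 7, P4 3, P6 10

The standard divisor is 30739/32 ≈ 960.594.
Standard quotas: P5 3.7435, P1 5.3873, P2 3.0450, P8 7.3496, P4 2.6161, P6 9.8585.
Lower quotas: P5 3, P1 5, P2 3, P8 7, P4 2, P6 9 (sum 29, leaving 3 seats).
Remainders in descending order: P6 0.8585, P5 0.7435, P4 0.6161, P1 0.3873, P8 0.3496, P2 0.0450.
The surplus seats go to P6, P5, P4.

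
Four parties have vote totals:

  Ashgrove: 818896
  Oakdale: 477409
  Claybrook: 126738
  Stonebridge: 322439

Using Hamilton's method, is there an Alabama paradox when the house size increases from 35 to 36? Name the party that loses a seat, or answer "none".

Claybrook

At 35 seats: Ashgrove 16, Oakdale 10, Claybrook 3, Stonebridge 6.
At 36 seats: Ashgrove 17, Oakdale 10, Claybrook 2, Stonebridge 7.
Claybrook drops from 3 to 2.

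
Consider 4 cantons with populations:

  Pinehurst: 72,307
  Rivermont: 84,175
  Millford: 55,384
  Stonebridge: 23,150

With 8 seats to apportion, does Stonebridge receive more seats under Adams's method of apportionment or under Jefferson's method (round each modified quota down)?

Adams

Adams: Pinehurst 2, Rivermont 3, Millford 2, Stonebridge 1.
Jefferson: Pinehurst 3, Rivermont 3, Millford 2, Stonebridge 0.
Stonebridge gets 1 under Adams and 0 under Jefferson.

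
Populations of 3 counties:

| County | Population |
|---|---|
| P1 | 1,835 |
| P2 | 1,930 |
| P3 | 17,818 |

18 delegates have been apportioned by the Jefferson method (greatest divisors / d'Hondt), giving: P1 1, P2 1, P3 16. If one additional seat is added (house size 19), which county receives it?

Priority for the next seat is population ÷ (current seats + 1).
Priorities: P1 917.500, P2 965.000, P3 1048.118.
Highest priority: P3.

P3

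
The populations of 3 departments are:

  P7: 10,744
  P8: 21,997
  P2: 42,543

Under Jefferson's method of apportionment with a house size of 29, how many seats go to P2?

Standard divisor 75284/29 ≈ 2596; standard quotas: P7 4.139, P8 8.473, P2 16.388.
Rounding down gives 4, 8, 16 = 28 seats, so the divisor must be adjusted.
With modified divisor 2470: modified quotas P7 4.350, P8 8.906, P2 17.224.
Rounding down: P7 4, P8 8, P2 17 (total 29).
P2 receives 17.

17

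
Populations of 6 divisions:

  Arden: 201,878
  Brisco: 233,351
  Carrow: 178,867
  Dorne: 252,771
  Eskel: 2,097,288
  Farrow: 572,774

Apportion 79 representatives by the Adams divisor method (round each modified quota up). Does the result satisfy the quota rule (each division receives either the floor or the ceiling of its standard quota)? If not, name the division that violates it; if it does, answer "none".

Eskel

Standard quotas: Arden 4.509, Brisco 5.212, Carrow 3.995, Dorne 5.646, Eskel 46.845, Farrow 12.793.
Adams allocation: Arden 5, Brisco 6, Carrow 4, Dorne 6, Eskel 45, Farrow 13.
Eskel has quota 46.845 (lower 46, upper 47) but receives 45 — outside the quota interval.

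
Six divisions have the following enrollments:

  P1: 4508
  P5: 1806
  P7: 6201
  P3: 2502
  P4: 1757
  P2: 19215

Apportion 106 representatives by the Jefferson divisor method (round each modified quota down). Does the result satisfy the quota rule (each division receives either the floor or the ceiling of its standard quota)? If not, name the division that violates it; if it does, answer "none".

P2

Standard quotas: P1 13.278, P5 5.319, P7 18.264, P3 7.369, P4 5.175, P2 56.595.
Jefferson allocation: P1 13, P5 5, P7 18, P3 7, P4 5, P2 58.
P2 has quota 56.595 (lower 56, upper 57) but receives 58 — outside the quota interval.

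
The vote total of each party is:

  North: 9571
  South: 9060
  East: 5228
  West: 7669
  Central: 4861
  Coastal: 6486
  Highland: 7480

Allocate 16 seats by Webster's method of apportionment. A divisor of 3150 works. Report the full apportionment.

With modified divisor 3150: modified quotas North 3.038, South 2.876, East 1.660, West 2.435, Central 1.543, Coastal 2.059, Highland 2.375.
Rounding to the nearest integer: North 3, South 3, East 2, West 2, Central 2, Coastal 2, Highland 2 (total 16).

North: 3; South: 3; East: 2; West: 2; Central: 2; Coastal: 2; Highland: 2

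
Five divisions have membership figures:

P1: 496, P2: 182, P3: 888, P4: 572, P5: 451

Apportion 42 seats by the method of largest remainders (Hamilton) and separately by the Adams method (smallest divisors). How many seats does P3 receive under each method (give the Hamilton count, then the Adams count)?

15 and 14

Hamilton: P1 8, P2 3, P3 15, P4 9, P5 7.
Adams: P1 8, P2 3, P3 14, P4 9, P5 8.
P3 gets 15 under Hamilton and 14 under Adams.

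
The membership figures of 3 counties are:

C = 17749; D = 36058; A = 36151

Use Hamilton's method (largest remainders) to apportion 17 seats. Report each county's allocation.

Total 89958; standard divisor 89958/17 ≈ 5291.647.
Standard quotas: C 3.3542, D 6.8141, A 6.8317.
Lower quotas: C 3, D 6, A 6 (sum 15, leaving 2 seats).
Remainders in descending order: A 0.8317, D 0.8141, C 0.3542.
Largest remainders: A, D receive the extra seats.

C 3, D 7, A 7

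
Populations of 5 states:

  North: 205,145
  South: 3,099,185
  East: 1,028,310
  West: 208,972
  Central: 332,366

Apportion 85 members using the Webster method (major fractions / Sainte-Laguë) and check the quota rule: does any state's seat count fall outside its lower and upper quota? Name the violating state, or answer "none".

South

Standard quotas: North 3.578, South 54.048, East 17.933, West 3.644, Central 5.796.
Webster allocation: North 4, South 53, East 18, West 4, Central 6.
South has quota 54.048 (lower 54, upper 55) but receives 53 — outside the quota interval.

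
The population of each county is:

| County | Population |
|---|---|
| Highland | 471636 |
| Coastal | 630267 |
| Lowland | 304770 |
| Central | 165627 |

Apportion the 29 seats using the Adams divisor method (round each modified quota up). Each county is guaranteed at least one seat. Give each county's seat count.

Highland 9, Coastal 11, Lowland 6, Central 3

Standard divisor 1572300/29 ≈ 54217.241; standard quotas: Highland 8.699, Coastal 11.625, Lowland 5.621, Central 3.055.
Rounding up gives 9, 12, 6, 4 = 31 seats, so the divisor must be adjusted.
With modified divisor 58100: modified quotas Highland 8.118, Coastal 10.848, Lowland 5.246, Central 2.851.
Rounding up: Highland 9, Coastal 11, Lowland 6, Central 3 (total 29).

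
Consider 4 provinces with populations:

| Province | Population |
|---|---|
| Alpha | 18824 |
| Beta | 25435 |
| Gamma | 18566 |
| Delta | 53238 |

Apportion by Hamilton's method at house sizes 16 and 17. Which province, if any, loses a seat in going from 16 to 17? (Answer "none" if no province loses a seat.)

At 16 seats: Alpha 3, Beta 3, Gamma 3, Delta 7.
At 17 seats: Alpha 3, Beta 4, Gamma 2, Delta 8.
Gamma drops from 3 to 2.

Gamma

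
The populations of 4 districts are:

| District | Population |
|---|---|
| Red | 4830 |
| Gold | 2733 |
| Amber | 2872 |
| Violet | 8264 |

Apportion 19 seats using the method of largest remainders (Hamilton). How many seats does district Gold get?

Standard divisor: 18699 ÷ 19 ≈ 984.158.
Standard quotas: Red 4.9077, Gold 2.7770, Amber 2.9182, Violet 8.3970.
Lower quotas: Red 4, Gold 2, Amber 2, Violet 8 (sum 16, leaving 3 seats).
Remainders in descending order: Amber 0.9182, Red 0.9077, Gold 0.7770, Violet 0.3970.
Largest remainders: Amber, Red, Gold receive the extra seats.
Gold receives 3.

3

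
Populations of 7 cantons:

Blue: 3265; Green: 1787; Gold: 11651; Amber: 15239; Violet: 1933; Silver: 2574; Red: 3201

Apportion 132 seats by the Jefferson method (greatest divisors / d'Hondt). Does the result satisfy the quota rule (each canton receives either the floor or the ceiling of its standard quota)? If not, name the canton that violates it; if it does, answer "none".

Standard quotas: Blue 10.870, Green 5.949, Gold 38.788, Amber 50.733, Violet 6.435, Silver 8.569, Red 10.657.
Jefferson allocation: Blue 11, Green 6, Gold 39, Amber 52, Violet 6, Silver 8, Red 10.
Amber has quota 50.733 (lower 50, upper 51) but receives 52 — outside the quota interval.

Amber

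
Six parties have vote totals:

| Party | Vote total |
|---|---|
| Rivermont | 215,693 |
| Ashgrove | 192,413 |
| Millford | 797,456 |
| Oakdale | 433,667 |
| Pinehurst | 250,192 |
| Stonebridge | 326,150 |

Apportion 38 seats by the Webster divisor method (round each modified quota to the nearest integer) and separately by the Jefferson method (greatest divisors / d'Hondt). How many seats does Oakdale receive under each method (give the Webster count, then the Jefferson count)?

Webster: Rivermont 4, Ashgrove 3, Millford 14, Oakdale 7, Pinehurst 4, Stonebridge 6.
Jefferson: Rivermont 3, Ashgrove 3, Millford 14, Oakdale 8, Pinehurst 4, Stonebridge 6.
Oakdale gets 7 under Webster and 8 under Jefferson.

7 and 8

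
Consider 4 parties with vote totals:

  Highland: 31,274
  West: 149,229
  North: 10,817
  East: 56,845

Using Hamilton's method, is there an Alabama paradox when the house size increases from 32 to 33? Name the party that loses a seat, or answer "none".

At 32 seats: Highland 4, West 19, North 2, East 7.
At 33 seats: Highland 4, West 20, North 1, East 8.
North drops from 2 to 1.

North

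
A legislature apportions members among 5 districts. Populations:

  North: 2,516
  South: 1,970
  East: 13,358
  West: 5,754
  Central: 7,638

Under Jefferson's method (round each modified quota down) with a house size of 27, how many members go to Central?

Standard divisor 31236/27 ≈ 1156.889; standard quotas: North 2.175, South 1.703, East 11.546, West 4.974, Central 6.602.
Rounding down gives 2, 1, 11, 4, 6 = 24 seats, so the divisor must be adjusted.
With modified divisor 1060: modified quotas North 2.374, South 1.858, East 12.602, West 5.428, Central 7.206.
Rounding down: North 2, South 1, East 12, West 5, Central 7 (total 27).
Central receives 7.

7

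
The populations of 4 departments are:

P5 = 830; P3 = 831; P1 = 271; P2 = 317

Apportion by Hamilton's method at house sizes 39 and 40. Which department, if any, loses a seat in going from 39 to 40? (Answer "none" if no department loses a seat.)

P2

At 39 seats: P5 14, P3 14, P1 5, P2 6.
At 40 seats: P5 15, P3 15, P1 5, P2 5.
P2 drops from 6 to 5.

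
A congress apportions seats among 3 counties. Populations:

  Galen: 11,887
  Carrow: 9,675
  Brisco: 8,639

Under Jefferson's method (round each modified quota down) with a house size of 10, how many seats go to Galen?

4

Standard divisor 30201/10 ≈ 3020.1; standard quotas: Galen 3.936, Carrow 3.204, Brisco 2.861.
Rounding down gives 3, 3, 2 = 8 seats, so the divisor must be adjusted.
With modified divisor 2600: modified quotas Galen 4.572, Carrow 3.721, Brisco 3.323.
Rounding down: Galen 4, Carrow 3, Brisco 3 (total 10).
Galen receives 4.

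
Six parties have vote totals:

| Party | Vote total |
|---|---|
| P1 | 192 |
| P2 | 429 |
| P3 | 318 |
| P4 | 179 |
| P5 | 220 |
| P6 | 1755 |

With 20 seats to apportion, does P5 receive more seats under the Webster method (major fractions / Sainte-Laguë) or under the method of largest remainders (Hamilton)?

Hamilton

Webster: P1 1, P2 3, P3 2, P4 1, P5 1, P6 12.
Hamilton: P1 1, P2 3, P3 2, P4 1, P5 2, P6 11.
P5 gets 1 under Webster and 2 under Hamilton.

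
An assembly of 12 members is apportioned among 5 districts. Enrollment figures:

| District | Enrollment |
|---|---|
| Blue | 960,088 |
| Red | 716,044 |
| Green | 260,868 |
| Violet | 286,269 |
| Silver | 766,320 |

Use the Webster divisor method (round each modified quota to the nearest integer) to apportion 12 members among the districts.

Blue=4, Red=3, Green=1, Violet=1, Silver=3

Standard divisor 2989589/12 ≈ 249132.417; standard quotas: Blue 3.854, Red 2.874, Green 1.047, Violet 1.149, Silver 3.076.
Rounding to the nearest integer gives Blue 4, Red 3, Green 1, Violet 1, Silver 3 — total 12, matching the house size, so no adjustment is needed.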